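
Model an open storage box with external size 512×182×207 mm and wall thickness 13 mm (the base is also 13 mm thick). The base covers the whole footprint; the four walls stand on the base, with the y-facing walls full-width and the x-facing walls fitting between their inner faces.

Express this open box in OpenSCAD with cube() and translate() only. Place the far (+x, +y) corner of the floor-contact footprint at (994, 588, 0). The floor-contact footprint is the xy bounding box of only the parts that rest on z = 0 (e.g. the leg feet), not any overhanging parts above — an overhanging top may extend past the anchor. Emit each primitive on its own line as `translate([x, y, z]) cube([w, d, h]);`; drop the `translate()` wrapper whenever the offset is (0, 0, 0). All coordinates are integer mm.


translate([482, 406, 0]) cube([512, 182, 13]);
translate([482, 406, 13]) cube([512, 13, 194]);
translate([482, 575, 13]) cube([512, 13, 194]);
translate([482, 419, 13]) cube([13, 156, 194]);
translate([981, 419, 13]) cube([13, 156, 194]);


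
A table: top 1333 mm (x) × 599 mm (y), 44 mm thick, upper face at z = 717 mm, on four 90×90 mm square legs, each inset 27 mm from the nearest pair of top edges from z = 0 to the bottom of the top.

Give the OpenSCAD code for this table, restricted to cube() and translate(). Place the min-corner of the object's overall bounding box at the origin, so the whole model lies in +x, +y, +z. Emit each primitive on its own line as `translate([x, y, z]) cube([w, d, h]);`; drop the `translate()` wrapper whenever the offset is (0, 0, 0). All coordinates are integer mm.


translate([0, 0, 673]) cube([1333, 599, 44]);
translate([27, 27, 0]) cube([90, 90, 673]);
translate([1216, 27, 0]) cube([90, 90, 673]);
translate([27, 482, 0]) cube([90, 90, 673]);
translate([1216, 482, 0]) cube([90, 90, 673]);


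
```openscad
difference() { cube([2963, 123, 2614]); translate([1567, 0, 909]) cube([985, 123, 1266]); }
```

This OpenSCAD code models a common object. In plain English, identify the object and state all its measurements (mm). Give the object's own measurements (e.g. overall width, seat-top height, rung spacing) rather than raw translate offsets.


A wall 2963 mm long (x), 123 mm thick (y), 2614 mm tall, with a rectangular window opening cut through it. The opening is 985 mm wide and 1266 mm tall; its sill is at z = 909 mm and its near (−x) edge is 1567 mm from the wall's −x end. The opening passes through the full wall thickness.


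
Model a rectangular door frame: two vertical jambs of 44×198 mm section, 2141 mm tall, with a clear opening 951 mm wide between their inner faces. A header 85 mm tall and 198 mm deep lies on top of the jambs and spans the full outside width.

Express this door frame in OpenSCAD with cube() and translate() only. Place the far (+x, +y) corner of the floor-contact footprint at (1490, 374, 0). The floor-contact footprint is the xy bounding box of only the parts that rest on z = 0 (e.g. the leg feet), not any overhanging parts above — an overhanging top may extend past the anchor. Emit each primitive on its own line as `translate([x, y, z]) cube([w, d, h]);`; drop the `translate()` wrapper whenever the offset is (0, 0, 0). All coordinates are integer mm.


translate([451, 176, 0]) cube([44, 198, 2141]);
translate([1446, 176, 0]) cube([44, 198, 2141]);
translate([451, 176, 2141]) cube([1039, 198, 85]);


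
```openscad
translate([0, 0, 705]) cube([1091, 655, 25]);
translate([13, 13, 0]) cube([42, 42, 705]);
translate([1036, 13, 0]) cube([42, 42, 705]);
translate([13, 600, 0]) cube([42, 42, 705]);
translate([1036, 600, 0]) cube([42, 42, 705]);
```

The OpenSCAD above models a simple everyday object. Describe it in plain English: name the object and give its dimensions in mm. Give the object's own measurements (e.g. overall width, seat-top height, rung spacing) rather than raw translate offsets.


A rectangular dining table. The top is 1091×655×25 mm with its upper surface at z = 730 mm. It stands on four 42×42 mm square legs, each inset 13 mm from the nearest pair of top edges, running from the floor to the underside of the top.


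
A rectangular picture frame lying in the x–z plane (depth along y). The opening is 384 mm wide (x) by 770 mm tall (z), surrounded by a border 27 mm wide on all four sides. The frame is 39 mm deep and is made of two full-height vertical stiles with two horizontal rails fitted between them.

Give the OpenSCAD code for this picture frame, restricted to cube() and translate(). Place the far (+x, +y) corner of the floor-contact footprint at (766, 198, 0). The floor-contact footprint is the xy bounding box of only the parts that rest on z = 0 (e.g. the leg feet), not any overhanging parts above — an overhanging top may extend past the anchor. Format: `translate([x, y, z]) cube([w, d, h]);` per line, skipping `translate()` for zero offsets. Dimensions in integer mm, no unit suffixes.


translate([328, 159, 0]) cube([27, 39, 824]);
translate([739, 159, 0]) cube([27, 39, 824]);
translate([355, 159, 0]) cube([384, 39, 27]);
translate([355, 159, 797]) cube([384, 39, 27]);


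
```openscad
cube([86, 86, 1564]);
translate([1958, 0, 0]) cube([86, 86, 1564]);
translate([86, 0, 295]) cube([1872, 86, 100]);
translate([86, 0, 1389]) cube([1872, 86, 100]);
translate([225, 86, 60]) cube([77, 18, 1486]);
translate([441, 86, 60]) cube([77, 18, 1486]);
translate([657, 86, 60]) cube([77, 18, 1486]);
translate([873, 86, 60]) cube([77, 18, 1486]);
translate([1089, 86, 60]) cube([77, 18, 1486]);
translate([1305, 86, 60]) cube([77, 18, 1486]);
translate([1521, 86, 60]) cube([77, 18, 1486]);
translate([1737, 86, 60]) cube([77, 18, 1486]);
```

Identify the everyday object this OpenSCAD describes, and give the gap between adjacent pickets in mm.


A fence section. The picket gap is 139 mm.

Two posts, two rails, 8 pickets — a fence section. Span 1872 mm holds 8 pickets of 77 mm with 9 equal gaps: ⌊(1872 − 8·77) / 9⌋ = 139 mm.


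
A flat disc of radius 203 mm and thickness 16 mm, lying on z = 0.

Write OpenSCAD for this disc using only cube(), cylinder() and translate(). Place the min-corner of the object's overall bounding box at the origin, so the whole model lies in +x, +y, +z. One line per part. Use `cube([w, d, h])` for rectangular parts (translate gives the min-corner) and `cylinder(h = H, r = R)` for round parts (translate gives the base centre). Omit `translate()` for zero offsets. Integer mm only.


translate([203, 203, 0]) cylinder(h = 16, r = 203);


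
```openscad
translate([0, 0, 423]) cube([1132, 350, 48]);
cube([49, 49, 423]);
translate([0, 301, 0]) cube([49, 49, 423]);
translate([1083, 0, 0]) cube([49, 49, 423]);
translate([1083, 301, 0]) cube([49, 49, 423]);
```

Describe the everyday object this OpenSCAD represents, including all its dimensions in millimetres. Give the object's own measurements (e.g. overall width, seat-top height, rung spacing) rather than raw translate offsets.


A long wooden bench with a 1132 mm (x) × 350 mm (y) seat, 48 mm thick, its top surface 471 mm above the floor. Four 49 mm square legs at the seat corners, flush with the edges, run from z = 0 to the seat underside.


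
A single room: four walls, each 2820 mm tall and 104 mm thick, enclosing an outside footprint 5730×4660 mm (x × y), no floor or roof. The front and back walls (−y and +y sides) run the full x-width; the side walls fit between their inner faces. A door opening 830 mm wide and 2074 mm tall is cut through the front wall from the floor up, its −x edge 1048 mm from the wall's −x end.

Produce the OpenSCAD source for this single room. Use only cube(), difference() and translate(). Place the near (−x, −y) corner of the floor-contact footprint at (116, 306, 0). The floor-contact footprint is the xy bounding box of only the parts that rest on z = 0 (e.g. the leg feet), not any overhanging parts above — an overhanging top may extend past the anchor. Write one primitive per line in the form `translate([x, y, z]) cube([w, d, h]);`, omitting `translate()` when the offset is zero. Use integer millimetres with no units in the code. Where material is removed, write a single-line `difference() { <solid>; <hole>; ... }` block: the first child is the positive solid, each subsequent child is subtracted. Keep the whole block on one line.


difference() { translate([116, 306, 0]) cube([5730, 104, 2820]); translate([1164, 306, 0]) cube([830, 104, 2074]); }
translate([116, 4862, 0]) cube([5730, 104, 2820]);
translate([116, 410, 0]) cube([104, 4452, 2820]);
translate([5742, 410, 0]) cube([104, 4452, 2820]);


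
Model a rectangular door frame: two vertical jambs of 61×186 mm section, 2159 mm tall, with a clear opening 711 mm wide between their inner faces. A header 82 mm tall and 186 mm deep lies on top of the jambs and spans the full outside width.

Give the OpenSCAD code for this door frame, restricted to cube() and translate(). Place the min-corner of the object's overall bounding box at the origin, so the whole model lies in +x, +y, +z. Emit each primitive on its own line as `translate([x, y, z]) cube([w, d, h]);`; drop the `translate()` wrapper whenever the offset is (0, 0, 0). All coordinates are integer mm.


cube([61, 186, 2159]);
translate([772, 0, 0]) cube([61, 186, 2159]);
translate([0, 0, 2159]) cube([833, 186, 82]);


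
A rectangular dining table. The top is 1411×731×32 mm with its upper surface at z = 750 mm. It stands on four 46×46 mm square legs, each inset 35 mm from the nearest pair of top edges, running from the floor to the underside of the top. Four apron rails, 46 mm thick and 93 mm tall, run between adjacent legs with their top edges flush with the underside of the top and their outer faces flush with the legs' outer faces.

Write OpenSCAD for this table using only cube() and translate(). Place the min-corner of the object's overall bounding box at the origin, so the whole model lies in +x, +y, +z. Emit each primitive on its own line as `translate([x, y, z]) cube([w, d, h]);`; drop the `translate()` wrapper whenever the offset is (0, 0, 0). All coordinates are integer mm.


translate([0, 0, 718]) cube([1411, 731, 32]);
translate([35, 35, 0]) cube([46, 46, 718]);
translate([1330, 35, 0]) cube([46, 46, 718]);
translate([35, 650, 0]) cube([46, 46, 718]);
translate([1330, 650, 0]) cube([46, 46, 718]);
translate([81, 35, 625]) cube([1249, 46, 93]);
translate([81, 650, 625]) cube([1249, 46, 93]);
translate([35, 81, 625]) cube([46, 569, 93]);
translate([1330, 81, 625]) cube([46, 569, 93]);


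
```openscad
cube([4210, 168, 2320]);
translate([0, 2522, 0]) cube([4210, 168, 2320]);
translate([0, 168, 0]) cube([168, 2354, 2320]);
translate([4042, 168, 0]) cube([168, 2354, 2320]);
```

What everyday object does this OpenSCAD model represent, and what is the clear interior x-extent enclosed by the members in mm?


A house (or room) frame. The interior width is 3874 mm.

Four 2320 mm walls enclosing a rectangle with no floor or roof — a room or house frame. Outside width is 4210 mm and wall thickness is 168 mm, so the interior width is 4210 − 2 × 168 = 3874 mm.


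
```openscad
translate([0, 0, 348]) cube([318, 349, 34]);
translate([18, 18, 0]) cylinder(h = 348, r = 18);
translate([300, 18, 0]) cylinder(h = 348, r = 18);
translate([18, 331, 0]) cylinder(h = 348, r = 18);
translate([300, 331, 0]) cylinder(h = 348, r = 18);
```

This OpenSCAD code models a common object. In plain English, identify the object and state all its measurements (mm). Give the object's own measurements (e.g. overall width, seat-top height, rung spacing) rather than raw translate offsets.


A four-legged stool. The seat is a 318×349×34 mm slab whose top surface is at z = 382 mm; four round legs, each 36 mm in diameter, run from the floor (z = 0) to the underside of the seat, each leg's axis is inset half a diameter from the nearest pair of seat edges (so the leg's bounding box is flush with the corner).


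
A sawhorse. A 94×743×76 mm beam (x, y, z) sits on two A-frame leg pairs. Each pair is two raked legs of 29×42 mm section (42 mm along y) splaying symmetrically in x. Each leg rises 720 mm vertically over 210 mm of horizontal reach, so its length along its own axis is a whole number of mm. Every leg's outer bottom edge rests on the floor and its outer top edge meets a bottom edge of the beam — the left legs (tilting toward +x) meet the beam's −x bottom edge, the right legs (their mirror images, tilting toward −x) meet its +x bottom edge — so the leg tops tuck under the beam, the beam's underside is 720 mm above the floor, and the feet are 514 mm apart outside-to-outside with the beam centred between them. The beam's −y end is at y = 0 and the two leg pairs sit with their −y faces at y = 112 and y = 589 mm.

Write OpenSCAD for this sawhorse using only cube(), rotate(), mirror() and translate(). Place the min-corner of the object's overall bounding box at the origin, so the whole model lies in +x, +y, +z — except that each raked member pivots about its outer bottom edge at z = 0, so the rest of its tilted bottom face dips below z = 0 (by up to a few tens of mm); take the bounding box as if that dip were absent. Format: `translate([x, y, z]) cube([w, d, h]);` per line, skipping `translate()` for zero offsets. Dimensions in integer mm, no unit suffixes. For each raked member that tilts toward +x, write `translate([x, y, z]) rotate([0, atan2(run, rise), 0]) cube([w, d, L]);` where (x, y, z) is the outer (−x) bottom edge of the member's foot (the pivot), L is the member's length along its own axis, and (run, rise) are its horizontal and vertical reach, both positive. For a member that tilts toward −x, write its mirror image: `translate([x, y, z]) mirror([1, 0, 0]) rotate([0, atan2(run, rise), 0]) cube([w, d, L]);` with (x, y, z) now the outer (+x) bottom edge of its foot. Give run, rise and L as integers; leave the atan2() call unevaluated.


translate([210, 0, 720]) cube([94, 743, 76]);
translate([0, 112, 0]) rotate([0, atan2(210, 720), 0]) cube([29, 42, 750]);
translate([514, 112, 0]) mirror([1, 0, 0]) rotate([0, atan2(210, 720), 0]) cube([29, 42, 750]);
translate([0, 589, 0]) rotate([0, atan2(210, 720), 0]) cube([29, 42, 750]);
translate([514, 589, 0]) mirror([1, 0, 0]) rotate([0, atan2(210, 720), 0]) cube([29, 42, 750]);


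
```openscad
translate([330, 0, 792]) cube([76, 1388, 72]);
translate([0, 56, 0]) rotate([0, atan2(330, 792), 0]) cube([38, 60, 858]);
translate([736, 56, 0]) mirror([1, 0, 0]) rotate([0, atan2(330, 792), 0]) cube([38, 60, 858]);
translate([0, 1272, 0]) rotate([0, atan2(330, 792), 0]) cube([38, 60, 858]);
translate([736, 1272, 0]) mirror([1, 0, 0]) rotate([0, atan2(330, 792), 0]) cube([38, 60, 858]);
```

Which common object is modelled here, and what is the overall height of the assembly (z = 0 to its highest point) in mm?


A sawhorse. The overall height is 864 mm.

A beam across two mirrored pairs of raked legs — a sawhorse. The beam's underside is at z = 792 (matching the legs' vertical rise in atan2(330, 792)) and the beam is 72 mm tall, so its top is at 792 + 72 = 864 mm. The raked legs top out at the beam's underside, so that is the highest point.


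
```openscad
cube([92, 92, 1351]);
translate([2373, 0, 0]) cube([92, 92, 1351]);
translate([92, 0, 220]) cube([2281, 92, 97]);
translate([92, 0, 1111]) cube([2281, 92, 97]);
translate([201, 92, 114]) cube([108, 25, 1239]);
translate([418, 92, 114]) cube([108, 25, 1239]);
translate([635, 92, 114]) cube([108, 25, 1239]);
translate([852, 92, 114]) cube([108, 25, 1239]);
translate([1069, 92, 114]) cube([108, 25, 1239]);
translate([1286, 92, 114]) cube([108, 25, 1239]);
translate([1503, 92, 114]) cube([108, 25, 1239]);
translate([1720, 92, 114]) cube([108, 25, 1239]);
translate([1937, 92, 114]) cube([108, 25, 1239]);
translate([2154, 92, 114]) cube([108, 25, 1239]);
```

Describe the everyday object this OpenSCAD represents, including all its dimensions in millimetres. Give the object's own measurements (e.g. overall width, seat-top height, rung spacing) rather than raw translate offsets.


A fence section. Two 92×92 mm posts, 1351 mm tall, stand on the floor with a clear span of 2281 mm between their inner faces. Two horizontal rails of 92×97 mm section span the gap between the posts with their undersides at z = 220 mm and z = 1111 mm, flush with the posts' −y face. 10 pickets, each 108 mm wide, 25 mm thick and 1239 mm tall, are fixed to the +y face of the rails with their bottoms at z = 114 mm, spaced across the span with a 109 mm gap after the −x post and between neighbouring pickets, with 111 mm left before the +x post.


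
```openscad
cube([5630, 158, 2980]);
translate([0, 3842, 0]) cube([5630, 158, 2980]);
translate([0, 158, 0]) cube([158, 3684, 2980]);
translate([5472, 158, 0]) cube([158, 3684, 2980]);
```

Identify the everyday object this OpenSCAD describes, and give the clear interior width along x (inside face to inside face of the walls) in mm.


A house (or room) frame. The interior width is 5314 mm.

Four 2980 mm walls enclosing a rectangle with no floor or roof — a room or house frame. Outside width is 5630 mm and wall thickness is 158 mm, so the interior width is 5630 − 2 × 158 = 5314 mm.


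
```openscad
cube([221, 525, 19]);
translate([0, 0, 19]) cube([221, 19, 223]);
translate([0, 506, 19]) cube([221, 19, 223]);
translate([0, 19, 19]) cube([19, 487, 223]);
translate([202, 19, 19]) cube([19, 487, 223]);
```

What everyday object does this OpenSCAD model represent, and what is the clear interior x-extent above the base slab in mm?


An open box. The internal width is 183 mm.

A 221×525 base slab with four walls standing on it — an open box. The base is 221 mm wide and the walls are 19 mm thick, so the internal width is 221 − 2 × 19 = 183 mm.


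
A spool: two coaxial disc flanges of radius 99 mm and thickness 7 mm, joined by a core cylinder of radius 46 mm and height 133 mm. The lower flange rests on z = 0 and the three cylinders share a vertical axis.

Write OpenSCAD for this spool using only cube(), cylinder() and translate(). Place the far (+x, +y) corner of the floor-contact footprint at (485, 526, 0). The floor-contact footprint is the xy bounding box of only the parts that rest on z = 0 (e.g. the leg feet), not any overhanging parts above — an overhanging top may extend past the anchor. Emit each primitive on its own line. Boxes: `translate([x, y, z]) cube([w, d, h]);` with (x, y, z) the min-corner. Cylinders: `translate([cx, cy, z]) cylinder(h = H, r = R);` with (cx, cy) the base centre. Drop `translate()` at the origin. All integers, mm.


translate([386, 427, 0]) cylinder(h = 7, r = 99);
translate([386, 427, 7]) cylinder(h = 133, r = 46);
translate([386, 427, 140]) cylinder(h = 7, r = 99);


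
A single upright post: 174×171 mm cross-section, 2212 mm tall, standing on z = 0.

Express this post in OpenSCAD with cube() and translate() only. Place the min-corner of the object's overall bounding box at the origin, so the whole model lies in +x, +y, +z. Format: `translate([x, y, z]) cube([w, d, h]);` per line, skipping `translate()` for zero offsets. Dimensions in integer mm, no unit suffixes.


cube([174, 171, 2212]);


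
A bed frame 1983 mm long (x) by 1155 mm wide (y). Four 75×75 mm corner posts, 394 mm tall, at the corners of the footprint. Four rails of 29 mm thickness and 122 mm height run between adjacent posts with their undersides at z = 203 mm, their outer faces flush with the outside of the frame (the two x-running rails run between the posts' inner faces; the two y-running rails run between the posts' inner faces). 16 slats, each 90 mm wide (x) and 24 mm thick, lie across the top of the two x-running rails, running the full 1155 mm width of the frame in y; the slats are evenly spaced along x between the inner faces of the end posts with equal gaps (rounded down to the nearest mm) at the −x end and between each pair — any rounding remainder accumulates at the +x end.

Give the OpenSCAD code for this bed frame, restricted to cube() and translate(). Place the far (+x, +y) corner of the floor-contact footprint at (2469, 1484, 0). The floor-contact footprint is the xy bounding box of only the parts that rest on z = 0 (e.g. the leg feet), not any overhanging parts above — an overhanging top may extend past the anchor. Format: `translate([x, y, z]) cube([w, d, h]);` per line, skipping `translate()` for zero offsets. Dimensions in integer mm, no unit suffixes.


translate([486, 329, 0]) cube([75, 75, 394]);
translate([486, 1409, 0]) cube([75, 75, 394]);
translate([2394, 329, 0]) cube([75, 75, 394]);
translate([2394, 1409, 0]) cube([75, 75, 394]);
translate([561, 329, 203]) cube([1833, 29, 122]);
translate([561, 1455, 203]) cube([1833, 29, 122]);
translate([486, 404, 203]) cube([29, 1005, 122]);
translate([2440, 404, 203]) cube([29, 1005, 122]);
translate([584, 329, 325]) cube([90, 1155, 24]);
translate([697, 329, 325]) cube([90, 1155, 24]);
translate([810, 329, 325]) cube([90, 1155, 24]);
translate([923, 329, 325]) cube([90, 1155, 24]);
translate([1036, 329, 325]) cube([90, 1155, 24]);
translate([1149, 329, 325]) cube([90, 1155, 24]);
translate([1262, 329, 325]) cube([90, 1155, 24]);
translate([1375, 329, 325]) cube([90, 1155, 24]);
translate([1488, 329, 325]) cube([90, 1155, 24]);
translate([1601, 329, 325]) cube([90, 1155, 24]);
translate([1714, 329, 325]) cube([90, 1155, 24]);
translate([1827, 329, 325]) cube([90, 1155, 24]);
translate([1940, 329, 325]) cube([90, 1155, 24]);
translate([2053, 329, 325]) cube([90, 1155, 24]);
translate([2166, 329, 325]) cube([90, 1155, 24]);
translate([2279, 329, 325]) cube([90, 1155, 24]);


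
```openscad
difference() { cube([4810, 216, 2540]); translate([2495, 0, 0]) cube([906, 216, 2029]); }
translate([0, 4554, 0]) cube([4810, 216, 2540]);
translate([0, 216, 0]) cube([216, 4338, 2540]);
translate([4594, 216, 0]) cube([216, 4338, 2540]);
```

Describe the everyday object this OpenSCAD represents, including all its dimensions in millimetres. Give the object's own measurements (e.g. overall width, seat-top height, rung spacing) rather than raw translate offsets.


A single room: four walls, each 2540 mm tall and 216 mm thick, enclosing an outside footprint 4810×4770 mm (x × y), no floor or roof. The front and back walls (−y and +y sides) run the full x-width; the side walls fit between their inner faces. A door opening 906 mm wide and 2029 mm tall is cut through the front wall from the floor up, its −x edge 2495 mm from the wall's −x end.


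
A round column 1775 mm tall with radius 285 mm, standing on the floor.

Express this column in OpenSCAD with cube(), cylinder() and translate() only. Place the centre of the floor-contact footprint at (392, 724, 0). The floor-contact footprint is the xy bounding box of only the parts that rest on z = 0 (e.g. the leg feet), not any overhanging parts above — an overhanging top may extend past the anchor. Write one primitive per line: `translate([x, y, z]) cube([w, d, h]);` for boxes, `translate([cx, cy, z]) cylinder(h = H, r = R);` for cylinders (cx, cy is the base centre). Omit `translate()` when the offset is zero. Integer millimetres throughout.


translate([392, 724, 0]) cylinder(h = 1775, r = 285);


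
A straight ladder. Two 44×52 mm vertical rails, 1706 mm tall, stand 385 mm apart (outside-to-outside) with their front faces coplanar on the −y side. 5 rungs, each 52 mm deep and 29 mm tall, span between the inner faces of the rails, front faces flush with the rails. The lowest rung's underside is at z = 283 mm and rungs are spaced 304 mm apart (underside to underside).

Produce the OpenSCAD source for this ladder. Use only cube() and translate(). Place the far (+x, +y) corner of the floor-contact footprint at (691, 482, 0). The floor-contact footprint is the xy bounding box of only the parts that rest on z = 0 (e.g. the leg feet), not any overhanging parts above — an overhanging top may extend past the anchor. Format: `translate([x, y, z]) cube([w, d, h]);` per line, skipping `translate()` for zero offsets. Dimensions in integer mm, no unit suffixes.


// rung span = 385 - 2*44 = 297
// rung[k] z = 283 + k*304
translate([306, 430, 0]) cube([44, 52, 1706]);
translate([647, 430, 0]) cube([44, 52, 1706]);
translate([350, 430, 283]) cube([297, 52, 29]);
translate([350, 430, 587]) cube([297, 52, 29]);
translate([350, 430, 891]) cube([297, 52, 29]);
translate([350, 430, 1195]) cube([297, 52, 29]);
translate([350, 430, 1499]) cube([297, 52, 29]);


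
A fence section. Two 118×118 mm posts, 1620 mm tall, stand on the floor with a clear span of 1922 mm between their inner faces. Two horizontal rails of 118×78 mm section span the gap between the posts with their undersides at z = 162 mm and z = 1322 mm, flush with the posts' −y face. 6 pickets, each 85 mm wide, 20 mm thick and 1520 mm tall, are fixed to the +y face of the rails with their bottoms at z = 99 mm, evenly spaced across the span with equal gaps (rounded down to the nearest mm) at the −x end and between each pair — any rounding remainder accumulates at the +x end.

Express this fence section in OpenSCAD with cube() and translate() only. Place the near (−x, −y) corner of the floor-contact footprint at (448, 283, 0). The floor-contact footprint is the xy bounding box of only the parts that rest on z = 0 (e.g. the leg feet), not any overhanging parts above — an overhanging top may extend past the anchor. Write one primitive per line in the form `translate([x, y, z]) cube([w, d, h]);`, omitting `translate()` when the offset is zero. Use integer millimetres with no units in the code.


translate([448, 283, 0]) cube([118, 118, 1620]);
translate([2488, 283, 0]) cube([118, 118, 1620]);
translate([566, 283, 162]) cube([1922, 118, 78]);
translate([566, 283, 1322]) cube([1922, 118, 78]);
translate([767, 401, 99]) cube([85, 20, 1520]);
translate([1053, 401, 99]) cube([85, 20, 1520]);
translate([1339, 401, 99]) cube([85, 20, 1520]);
translate([1625, 401, 99]) cube([85, 20, 1520]);
translate([1911, 401, 99]) cube([85, 20, 1520]);
translate([2197, 401, 99]) cube([85, 20, 1520]);


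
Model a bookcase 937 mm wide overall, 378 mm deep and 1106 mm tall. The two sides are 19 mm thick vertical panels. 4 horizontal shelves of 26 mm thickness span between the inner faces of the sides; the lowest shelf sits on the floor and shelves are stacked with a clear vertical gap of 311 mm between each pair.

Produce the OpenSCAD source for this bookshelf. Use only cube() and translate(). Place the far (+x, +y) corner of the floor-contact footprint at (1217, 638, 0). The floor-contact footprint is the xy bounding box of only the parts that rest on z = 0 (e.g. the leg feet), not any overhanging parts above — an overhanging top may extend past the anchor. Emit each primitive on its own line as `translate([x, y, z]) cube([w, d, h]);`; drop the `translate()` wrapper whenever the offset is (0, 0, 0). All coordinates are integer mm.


translate([280, 260, 0]) cube([19, 378, 1106]);
translate([1198, 260, 0]) cube([19, 378, 1106]);
translate([299, 260, 0]) cube([899, 378, 26]);
translate([299, 260, 337]) cube([899, 378, 26]);
translate([299, 260, 674]) cube([899, 378, 26]);
translate([299, 260, 1011]) cube([899, 378, 26]);


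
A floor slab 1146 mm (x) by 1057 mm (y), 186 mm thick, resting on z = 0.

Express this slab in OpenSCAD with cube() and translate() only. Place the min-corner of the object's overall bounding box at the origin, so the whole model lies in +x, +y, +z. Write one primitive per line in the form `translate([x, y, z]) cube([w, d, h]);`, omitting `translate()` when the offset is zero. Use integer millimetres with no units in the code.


cube([1146, 1057, 186]);


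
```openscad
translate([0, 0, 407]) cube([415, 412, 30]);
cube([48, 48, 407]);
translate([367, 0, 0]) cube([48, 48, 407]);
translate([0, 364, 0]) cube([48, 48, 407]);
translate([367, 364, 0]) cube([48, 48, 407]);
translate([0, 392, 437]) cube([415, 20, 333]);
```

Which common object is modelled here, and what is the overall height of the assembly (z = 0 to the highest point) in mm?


A chair. The overall height is 770 mm.

A slab on four corner posts with a tall panel at the back — a chair. The seat slab sits at z = 407 with thickness 30, and the 333 mm backrest starts at the seat top, so the overall height is 407 + 30 + 333 = 770 mm.


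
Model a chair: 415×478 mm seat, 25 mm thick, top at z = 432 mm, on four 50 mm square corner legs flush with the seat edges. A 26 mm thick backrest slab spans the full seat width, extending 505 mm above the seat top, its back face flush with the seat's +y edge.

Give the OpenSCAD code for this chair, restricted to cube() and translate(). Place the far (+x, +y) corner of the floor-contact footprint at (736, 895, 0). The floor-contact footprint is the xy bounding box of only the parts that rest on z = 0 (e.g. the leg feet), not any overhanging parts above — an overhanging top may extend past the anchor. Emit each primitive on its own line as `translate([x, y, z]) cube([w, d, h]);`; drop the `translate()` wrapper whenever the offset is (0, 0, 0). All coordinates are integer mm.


translate([321, 417, 407]) cube([415, 478, 25]);
translate([321, 417, 0]) cube([50, 50, 407]);
translate([686, 417, 0]) cube([50, 50, 407]);
translate([321, 845, 0]) cube([50, 50, 407]);
translate([686, 845, 0]) cube([50, 50, 407]);
translate([321, 869, 432]) cube([415, 26, 505]);


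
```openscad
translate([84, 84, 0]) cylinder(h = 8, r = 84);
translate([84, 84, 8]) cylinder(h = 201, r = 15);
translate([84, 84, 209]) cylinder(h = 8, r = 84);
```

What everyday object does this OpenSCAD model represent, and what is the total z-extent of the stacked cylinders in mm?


A spool. The overall height is 217 mm.

Three coaxial cylinders, large–small–large — a spool. Two 8 mm flanges and a 201 mm core give 8 + 201 + 8 = 217 mm.


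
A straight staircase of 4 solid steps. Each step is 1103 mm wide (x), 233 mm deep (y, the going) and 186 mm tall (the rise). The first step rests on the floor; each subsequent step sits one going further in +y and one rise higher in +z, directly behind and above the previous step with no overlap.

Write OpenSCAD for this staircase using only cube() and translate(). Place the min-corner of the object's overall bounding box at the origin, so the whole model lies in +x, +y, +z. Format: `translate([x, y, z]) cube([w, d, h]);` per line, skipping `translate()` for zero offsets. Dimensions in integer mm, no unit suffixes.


cube([1103, 233, 186]);
translate([0, 233, 186]) cube([1103, 233, 186]);
translate([0, 466, 372]) cube([1103, 233, 186]);
translate([0, 699, 558]) cube([1103, 233, 186]);


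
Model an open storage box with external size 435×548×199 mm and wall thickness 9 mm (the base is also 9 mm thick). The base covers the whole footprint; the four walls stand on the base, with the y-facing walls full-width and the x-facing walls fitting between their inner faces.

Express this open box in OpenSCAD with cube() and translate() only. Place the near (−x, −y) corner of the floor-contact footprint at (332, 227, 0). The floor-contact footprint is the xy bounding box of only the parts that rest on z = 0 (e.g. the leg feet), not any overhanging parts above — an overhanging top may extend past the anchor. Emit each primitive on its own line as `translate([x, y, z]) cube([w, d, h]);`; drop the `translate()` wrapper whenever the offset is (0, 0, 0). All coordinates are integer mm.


translate([332, 227, 0]) cube([435, 548, 9]);
translate([332, 227, 9]) cube([435, 9, 190]);
translate([332, 766, 9]) cube([435, 9, 190]);
translate([332, 236, 9]) cube([9, 530, 190]);
translate([758, 236, 9]) cube([9, 530, 190]);


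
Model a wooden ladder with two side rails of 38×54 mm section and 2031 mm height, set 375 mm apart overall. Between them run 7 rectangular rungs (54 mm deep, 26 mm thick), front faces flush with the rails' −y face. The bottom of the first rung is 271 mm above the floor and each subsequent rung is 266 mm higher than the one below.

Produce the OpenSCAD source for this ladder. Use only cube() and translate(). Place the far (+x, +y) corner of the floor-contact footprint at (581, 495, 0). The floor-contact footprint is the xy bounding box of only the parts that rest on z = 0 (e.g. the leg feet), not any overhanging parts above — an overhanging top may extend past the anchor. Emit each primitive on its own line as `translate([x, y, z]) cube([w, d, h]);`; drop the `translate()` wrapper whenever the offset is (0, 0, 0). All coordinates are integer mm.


// rung span = 375 - 2*38 = 299
// rung[k] z = 271 + k*266
translate([206, 441, 0]) cube([38, 54, 2031]);
translate([543, 441, 0]) cube([38, 54, 2031]);
translate([244, 441, 271]) cube([299, 54, 26]);
translate([244, 441, 537]) cube([299, 54, 26]);
translate([244, 441, 803]) cube([299, 54, 26]);
translate([244, 441, 1069]) cube([299, 54, 26]);
translate([244, 441, 1335]) cube([299, 54, 26]);
translate([244, 441, 1601]) cube([299, 54, 26]);
translate([244, 441, 1867]) cube([299, 54, 26]);


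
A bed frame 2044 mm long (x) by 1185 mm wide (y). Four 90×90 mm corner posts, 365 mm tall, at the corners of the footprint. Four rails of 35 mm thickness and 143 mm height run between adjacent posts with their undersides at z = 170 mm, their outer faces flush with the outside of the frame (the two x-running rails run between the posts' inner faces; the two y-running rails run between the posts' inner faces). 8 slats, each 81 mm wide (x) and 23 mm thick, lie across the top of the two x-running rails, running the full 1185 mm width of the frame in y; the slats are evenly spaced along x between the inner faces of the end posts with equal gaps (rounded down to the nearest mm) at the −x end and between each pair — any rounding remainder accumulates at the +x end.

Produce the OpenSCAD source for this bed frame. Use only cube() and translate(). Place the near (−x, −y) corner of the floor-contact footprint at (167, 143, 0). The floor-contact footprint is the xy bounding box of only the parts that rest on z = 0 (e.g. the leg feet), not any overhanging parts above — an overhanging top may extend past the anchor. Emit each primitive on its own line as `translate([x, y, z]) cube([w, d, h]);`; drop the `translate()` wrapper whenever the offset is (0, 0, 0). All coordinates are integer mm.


translate([167, 143, 0]) cube([90, 90, 365]);
translate([167, 1238, 0]) cube([90, 90, 365]);
translate([2121, 143, 0]) cube([90, 90, 365]);
translate([2121, 1238, 0]) cube([90, 90, 365]);
translate([257, 143, 170]) cube([1864, 35, 143]);
translate([257, 1293, 170]) cube([1864, 35, 143]);
translate([167, 233, 170]) cube([35, 1005, 143]);
translate([2176, 233, 170]) cube([35, 1005, 143]);
translate([392, 143, 313]) cube([81, 1185, 23]);
translate([608, 143, 313]) cube([81, 1185, 23]);
translate([824, 143, 313]) cube([81, 1185, 23]);
translate([1040, 143, 313]) cube([81, 1185, 23]);
translate([1256, 143, 313]) cube([81, 1185, 23]);
translate([1472, 143, 313]) cube([81, 1185, 23]);
translate([1688, 143, 313]) cube([81, 1185, 23]);
translate([1904, 143, 313]) cube([81, 1185, 23]);


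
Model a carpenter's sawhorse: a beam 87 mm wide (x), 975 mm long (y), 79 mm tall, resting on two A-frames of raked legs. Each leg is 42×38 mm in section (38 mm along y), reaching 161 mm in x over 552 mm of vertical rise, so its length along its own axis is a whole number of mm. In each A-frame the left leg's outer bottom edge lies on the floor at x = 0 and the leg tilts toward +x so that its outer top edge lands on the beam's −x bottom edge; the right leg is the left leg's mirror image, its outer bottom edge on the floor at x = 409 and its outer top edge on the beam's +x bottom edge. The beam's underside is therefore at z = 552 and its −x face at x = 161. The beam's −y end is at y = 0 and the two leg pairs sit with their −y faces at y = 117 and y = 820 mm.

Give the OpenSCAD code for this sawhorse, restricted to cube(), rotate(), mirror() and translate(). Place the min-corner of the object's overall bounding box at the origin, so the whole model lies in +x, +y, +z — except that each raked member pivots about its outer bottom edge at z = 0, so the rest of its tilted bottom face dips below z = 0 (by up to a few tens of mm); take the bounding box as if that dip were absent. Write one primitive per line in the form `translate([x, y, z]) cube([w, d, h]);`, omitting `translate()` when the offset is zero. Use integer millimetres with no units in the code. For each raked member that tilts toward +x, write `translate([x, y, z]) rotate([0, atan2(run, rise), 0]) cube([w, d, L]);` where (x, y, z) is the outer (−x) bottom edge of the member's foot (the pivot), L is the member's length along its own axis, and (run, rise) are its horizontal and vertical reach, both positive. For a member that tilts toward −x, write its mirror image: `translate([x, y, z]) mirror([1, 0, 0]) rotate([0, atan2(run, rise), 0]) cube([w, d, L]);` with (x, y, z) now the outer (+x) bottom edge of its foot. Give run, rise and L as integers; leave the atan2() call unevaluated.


translate([161, 0, 552]) cube([87, 975, 79]);
translate([0, 117, 0]) rotate([0, atan2(161, 552), 0]) cube([42, 38, 575]);
translate([409, 117, 0]) mirror([1, 0, 0]) rotate([0, atan2(161, 552), 0]) cube([42, 38, 575]);
translate([0, 820, 0]) rotate([0, atan2(161, 552), 0]) cube([42, 38, 575]);
translate([409, 820, 0]) mirror([1, 0, 0]) rotate([0, atan2(161, 552), 0]) cube([42, 38, 575]);


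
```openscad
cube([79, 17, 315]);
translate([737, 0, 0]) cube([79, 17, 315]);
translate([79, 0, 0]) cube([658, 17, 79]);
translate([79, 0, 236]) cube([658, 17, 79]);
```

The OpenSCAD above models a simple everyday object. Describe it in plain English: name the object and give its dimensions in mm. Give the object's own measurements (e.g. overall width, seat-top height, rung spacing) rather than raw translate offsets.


A rectangular picture frame lying in the x–z plane (depth along y). The opening is 658 mm wide (x) by 157 mm tall (z), surrounded by a border 79 mm wide on all four sides. The frame is 17 mm deep and is made of two full-height vertical stiles with two horizontal rails fitted between them.


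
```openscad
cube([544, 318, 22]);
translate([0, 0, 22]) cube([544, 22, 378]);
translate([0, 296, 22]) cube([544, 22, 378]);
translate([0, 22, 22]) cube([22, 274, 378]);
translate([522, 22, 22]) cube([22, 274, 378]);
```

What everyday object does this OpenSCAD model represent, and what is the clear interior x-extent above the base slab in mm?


An open box. The internal width is 500 mm.

A 544×318 base slab with four walls standing on it — an open box. The base is 544 mm wide and the walls are 22 mm thick, so the internal width is 544 − 2 × 22 = 500 mm.


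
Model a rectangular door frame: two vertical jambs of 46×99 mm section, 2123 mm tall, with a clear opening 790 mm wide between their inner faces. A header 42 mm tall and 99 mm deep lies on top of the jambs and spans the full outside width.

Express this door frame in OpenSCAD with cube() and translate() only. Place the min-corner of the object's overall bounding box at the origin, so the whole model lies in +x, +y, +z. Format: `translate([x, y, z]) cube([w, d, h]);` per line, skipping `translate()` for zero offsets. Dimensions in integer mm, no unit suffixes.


cube([46, 99, 2123]);
translate([836, 0, 0]) cube([46, 99, 2123]);
translate([0, 0, 2123]) cube([882, 99, 42]);


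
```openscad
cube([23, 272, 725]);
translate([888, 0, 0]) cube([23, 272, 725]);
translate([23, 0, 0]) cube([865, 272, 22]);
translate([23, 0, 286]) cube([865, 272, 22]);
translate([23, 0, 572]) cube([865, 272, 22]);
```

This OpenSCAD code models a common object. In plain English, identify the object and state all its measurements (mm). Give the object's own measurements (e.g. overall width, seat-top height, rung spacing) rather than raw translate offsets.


An open bookshelf. Two side panels, each 23 mm thick, 272 mm deep and 725 mm tall, stand 911 mm apart (outside-to-outside). Between them sit 3 shelves, each 22 mm thick and 272 mm deep, spanning the full gap between the sides. The bottom shelf rests on the floor (its underside at z = 0) and the clear gap between one shelf's top and the next shelf's underside is 264 mm.
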